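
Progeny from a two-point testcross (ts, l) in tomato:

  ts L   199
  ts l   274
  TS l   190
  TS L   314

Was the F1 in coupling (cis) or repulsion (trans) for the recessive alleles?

cis

The two most frequent classes are TS L (314) and ts l (274); these are the parental (non-recombinant) types.
So the F1 carried TS L on one chromosome and ts l on the other — the recessive alleles are on the same chromosome (cis / coupling).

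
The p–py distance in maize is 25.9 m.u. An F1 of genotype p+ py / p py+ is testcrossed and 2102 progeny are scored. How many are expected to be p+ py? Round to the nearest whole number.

A map distance of 25.9 m.u. corresponds to a recombination frequency of 0.259.
The F1 is p+ py / p py+, so p+ py is a parental gamete class with expected frequency (1 − r)/2 = 0.741/2 = 0.3705.
Expected number = 0.3705 × 2102 = 778.79 ≈ 779.

779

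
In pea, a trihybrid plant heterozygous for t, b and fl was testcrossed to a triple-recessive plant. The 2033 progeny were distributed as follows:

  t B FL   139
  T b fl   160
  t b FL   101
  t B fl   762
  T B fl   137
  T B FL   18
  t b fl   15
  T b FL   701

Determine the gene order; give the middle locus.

b

The two most frequent reciprocal classes, t B fl and T b FL, are the parental types, so the F1 was t B fl / T b FL.
The two rarest classes, t b fl and T B FL, are the double crossovers. Comparing them with the parentals, only the b allele has switched, so b is the middle locus and the order is fl – b – t.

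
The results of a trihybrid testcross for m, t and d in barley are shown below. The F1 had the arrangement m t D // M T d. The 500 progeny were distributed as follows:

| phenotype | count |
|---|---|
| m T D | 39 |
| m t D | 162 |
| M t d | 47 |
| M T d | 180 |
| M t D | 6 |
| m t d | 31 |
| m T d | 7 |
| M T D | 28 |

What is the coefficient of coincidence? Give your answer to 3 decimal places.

The two rarest classes, M t D and m T d, are the double crossovers. Comparing them with the parentals, only the m allele has switched, so m is the middle locus and the order is d – m – t.
d–m: (59 + 13)/500 = 0.1440; m–t: (86 + 13)/500 = 0.1980.
Expected DCO frequency = 0.1440 × 0.1980 ≈ 0.02851; observed = 13/500 ≈ 0.02600.
Coefficient of coincidence = 0.02600/0.02851 ≈ 0.912.

0.912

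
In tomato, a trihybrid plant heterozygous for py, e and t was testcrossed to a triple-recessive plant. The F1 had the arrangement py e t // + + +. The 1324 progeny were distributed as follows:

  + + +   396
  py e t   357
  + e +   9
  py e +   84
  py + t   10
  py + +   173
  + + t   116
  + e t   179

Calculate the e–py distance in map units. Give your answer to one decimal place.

The two rarest classes, py + t and + e +, are the double crossovers. Comparing them with the parentals, only the e allele has switched, so e is the middle locus and the order is py – e – t.
Crossovers in the py–e interval produce the single-crossover classes + e t and py + + (179 + 173 = 352) plus the double crossovers (19).
RF(py–e) = (352 + 19) / 1324 = 371/1324 = 0.2802 → 28.0 map units.

28.0 map units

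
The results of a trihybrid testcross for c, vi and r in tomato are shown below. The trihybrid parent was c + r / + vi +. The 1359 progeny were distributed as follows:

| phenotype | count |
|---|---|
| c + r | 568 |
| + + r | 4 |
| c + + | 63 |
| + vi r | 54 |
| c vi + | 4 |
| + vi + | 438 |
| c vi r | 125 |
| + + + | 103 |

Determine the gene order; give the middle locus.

c

The two rarest classes, + + r and c vi +, are the double crossovers. Comparing them with the parentals, only the c allele has switched, so c is the middle locus and the order is vi – c – r.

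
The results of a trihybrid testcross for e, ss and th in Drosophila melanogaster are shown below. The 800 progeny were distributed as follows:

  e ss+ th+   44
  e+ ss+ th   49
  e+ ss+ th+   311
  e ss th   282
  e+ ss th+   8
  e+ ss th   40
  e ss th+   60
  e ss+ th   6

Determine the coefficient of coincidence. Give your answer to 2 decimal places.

0.93

The two most frequent reciprocal classes, e ss th and e+ ss+ th+, are the parental types, so the F1 was e ss th / e+ ss+ th+.
The two rarest classes, e ss+ th and e+ ss th+, are the double crossovers. Comparing them with the parentals, only the ss allele has switched, so ss is the middle locus and the order is th – ss – e.
th–ss: (109 + 14)/800 = 0.1537; ss–e: (84 + 14)/800 = 0.1225.
Expected DCO frequency = 0.1537 × 0.1225 ≈ 0.01883; observed = 14/800 ≈ 0.01750.
Coefficient of coincidence = 0.01750/0.01883 ≈ 0.93.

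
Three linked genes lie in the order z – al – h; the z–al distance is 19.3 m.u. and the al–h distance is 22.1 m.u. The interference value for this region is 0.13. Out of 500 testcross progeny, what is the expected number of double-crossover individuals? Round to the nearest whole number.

Map distances give recombination frequencies of 0.193 and 0.221 for the two intervals.
With interference 0.13 (so coincidence = 0.87), expected double-crossover frequency = 0.193 × 0.221 × 0.87 = 0.03711.
Expected number = 0.03711 × 500 = 18.55 ≈ 19.

19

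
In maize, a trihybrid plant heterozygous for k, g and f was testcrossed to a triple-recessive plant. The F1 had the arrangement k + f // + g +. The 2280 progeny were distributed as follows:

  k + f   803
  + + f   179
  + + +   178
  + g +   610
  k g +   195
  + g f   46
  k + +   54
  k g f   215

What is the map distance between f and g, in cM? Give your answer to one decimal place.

The two rarest classes, k + + and + g f, are the double crossovers. Comparing them with the parentals, only the f allele has switched, so f is the middle locus and the order is k – f – g.
Crossovers in the f–g interval produce the single-crossover classes k g f and + + + (215 + 178 = 393) plus the double crossovers (100).
RF(f–g) = (393 + 100) / 2280 = 493/2280 = 0.2162 → 21.6 cM.

21.6 cM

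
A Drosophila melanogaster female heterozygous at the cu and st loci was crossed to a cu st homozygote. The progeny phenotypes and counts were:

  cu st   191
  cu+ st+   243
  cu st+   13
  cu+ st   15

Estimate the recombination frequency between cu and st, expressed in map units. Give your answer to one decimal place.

6.1 map units

The two most frequent classes, cu+ st+ (243) and cu st (191), are the parental types, so the F1 was cu+ st+ / cu st.
The recombinant classes are cu+ st and cu st+: 15 + 13 = 28.
Recombination frequency = 28/462 = 0.0606 ≈ 6.1%, i.e. 6.1 map units.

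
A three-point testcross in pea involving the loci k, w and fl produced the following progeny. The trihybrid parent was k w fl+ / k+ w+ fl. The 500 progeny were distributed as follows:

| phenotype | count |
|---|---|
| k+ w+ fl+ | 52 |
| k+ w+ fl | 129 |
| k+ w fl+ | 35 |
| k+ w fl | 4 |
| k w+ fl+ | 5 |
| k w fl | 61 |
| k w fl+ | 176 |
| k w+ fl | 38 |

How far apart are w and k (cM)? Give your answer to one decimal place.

16.4 cM

The two rarest classes, k w+ fl+ and k+ w fl, are the double crossovers. Comparing them with the parentals, only the w allele has switched, so w is the middle locus and the order is fl – w – k.
Crossovers in the w–k interval produce the single-crossover classes k+ w fl+ and k w+ fl (35 + 38 = 73) plus the double crossovers (9).
RF(w–k) = (73 + 9) / 500 = 82/500 = 0.1640 → 16.4 cM.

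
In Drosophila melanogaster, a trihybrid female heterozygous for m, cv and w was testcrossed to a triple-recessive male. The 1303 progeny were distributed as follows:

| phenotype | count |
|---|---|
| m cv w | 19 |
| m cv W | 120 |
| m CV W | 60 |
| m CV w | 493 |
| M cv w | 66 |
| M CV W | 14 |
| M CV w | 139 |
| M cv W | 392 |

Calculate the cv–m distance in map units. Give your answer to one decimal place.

The two most frequent reciprocal classes, m CV w and M cv W, are the parental types, so the F1 was m CV w / M cv W.
The two rarest classes, m cv w and M CV W, are the double crossovers. Comparing them with the parentals, only the cv allele has switched, so cv is the middle locus and the order is w – cv – m.
Crossovers in the cv–m interval produce the single-crossover classes M CV w and m cv W (139 + 120 = 259) plus the double crossovers (33).
RF(cv–m) = (259 + 33) / 1303 = 292/1303 = 0.2241 → 22.4 map units.

22.4 map units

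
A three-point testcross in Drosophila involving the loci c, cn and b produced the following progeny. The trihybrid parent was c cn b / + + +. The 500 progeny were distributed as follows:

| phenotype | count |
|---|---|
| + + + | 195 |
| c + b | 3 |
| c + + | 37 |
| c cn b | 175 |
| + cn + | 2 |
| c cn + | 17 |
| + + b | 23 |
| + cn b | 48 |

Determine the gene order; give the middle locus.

The two rarest classes, c + b and + cn +, are the double crossovers. Comparing them with the parentals, only the cn allele has switched, so cn is the middle locus and the order is c – cn – b.

cn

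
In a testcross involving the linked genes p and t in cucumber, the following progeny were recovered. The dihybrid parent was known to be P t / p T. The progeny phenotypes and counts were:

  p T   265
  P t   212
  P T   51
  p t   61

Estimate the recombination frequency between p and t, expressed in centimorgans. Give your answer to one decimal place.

19.0 centimorgans

The recombinant classes are P T and p t: 51 + 61 = 112.
Recombination frequency = 112/589 = 0.1902 ≈ 19.0%, i.e. 19.0 centimorgans.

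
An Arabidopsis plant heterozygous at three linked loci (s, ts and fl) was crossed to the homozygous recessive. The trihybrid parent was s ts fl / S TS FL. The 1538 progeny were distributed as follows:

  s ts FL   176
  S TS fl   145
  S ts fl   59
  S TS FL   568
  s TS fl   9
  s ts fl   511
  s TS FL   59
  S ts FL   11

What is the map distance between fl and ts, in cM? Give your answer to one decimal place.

The two rarest classes, s TS fl and S ts FL, are the double crossovers. Comparing them with the parentals, only the ts allele has switched, so ts is the middle locus and the order is s – ts – fl.
Crossovers in the ts–fl interval produce the single-crossover classes s ts FL and S TS fl (176 + 145 = 321) plus the double crossovers (20).
RF(ts–fl) = (321 + 20) / 1538 = 341/1538 = 0.2217 → 22.2 cM.

22.2 cM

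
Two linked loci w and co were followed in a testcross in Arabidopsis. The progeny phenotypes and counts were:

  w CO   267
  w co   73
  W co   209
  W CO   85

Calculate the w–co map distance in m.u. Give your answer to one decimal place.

The two most frequent classes, W co (209) and w CO (267), are the parental types, so the F1 was W co / w CO.
The recombinant classes are W CO and w co: 85 + 73 = 158.
Recombination frequency = 158/634 = 0.2492 ≈ 24.9%, i.e. 24.9 m.u.

24.9 m.u.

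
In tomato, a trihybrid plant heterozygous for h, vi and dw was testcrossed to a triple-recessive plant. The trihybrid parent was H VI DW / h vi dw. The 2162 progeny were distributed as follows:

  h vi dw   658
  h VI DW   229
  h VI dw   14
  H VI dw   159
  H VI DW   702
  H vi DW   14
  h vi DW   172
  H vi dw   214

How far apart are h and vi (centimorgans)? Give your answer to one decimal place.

21.8 centimorgans

The two rarest classes, H vi DW and h VI dw, are the double crossovers. Comparing them with the parentals, only the vi allele has switched, so vi is the middle locus and the order is h – vi – dw.
Crossovers in the h–vi interval produce the single-crossover classes h VI DW and H vi dw (229 + 214 = 443) plus the double crossovers (28).
RF(h–vi) = (443 + 28) / 2162 = 471/2162 = 0.2179 → 21.8 centimorgans.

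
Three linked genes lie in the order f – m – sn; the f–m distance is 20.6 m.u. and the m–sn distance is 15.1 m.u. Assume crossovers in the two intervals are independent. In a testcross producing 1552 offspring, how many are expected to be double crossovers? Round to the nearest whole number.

48

Map distances give recombination frequencies of 0.206 and 0.151 for the two intervals.
With no interference, expected double-crossover frequency = 0.206 × 0.151 = 0.03111.
Expected number = 0.03111 × 1552 = 48.28 ≈ 48.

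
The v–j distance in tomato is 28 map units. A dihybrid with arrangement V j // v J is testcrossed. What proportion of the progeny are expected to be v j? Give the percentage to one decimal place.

14.0%

A map distance of 28 map units corresponds to a recombination frequency of 0.280.
The F1 is V j / v J, so v j is a recombinant gamete class with expected frequency r/2 = 0.280/2 = 0.1400.
That is 0.1400 = 14.0% of the progeny.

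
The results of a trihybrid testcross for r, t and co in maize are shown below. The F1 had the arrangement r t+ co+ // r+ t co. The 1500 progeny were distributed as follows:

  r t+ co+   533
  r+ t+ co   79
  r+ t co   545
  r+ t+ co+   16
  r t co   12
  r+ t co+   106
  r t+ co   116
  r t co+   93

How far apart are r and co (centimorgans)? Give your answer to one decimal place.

16.7 centimorgans

The two rarest classes, r+ t+ co+ and r t co, are the double crossovers. Comparing them with the parentals, only the r allele has switched, so r is the middle locus and the order is t – r – co.
Crossovers in the r–co interval produce the single-crossover classes r t+ co and r+ t co+ (116 + 106 = 222) plus the double crossovers (28).
RF(r–co) = (222 + 28) / 1500 = 250/1500 = 0.1667 → 16.7 centimorgans.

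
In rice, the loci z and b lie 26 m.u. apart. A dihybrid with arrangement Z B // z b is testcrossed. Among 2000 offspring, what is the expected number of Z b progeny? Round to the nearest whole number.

260

A map distance of 26 m.u. corresponds to a recombination frequency of 0.260.
The F1 is Z B / z b, so Z b is a recombinant gamete class with expected frequency r/2 = 0.260/2 = 0.1300.
Expected number = 0.1300 × 2000 = 260.00 ≈ 260.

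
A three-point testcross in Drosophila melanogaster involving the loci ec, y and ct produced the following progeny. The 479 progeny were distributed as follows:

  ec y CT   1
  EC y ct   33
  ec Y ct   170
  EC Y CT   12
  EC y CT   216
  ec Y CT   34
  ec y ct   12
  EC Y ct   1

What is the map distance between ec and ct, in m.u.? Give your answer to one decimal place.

The two most frequent reciprocal classes, EC y CT and ec Y ct, are the parental types, so the F1 was EC y CT / ec Y ct.
The two rarest classes, ec y CT and EC Y ct, are the double crossovers. Comparing them with the parentals, only the ec allele has switched, so ec is the middle locus and the order is ct – ec – y.
Crossovers in the ct–ec interval produce the single-crossover classes EC y ct and ec Y CT (33 + 34 = 67) plus the double crossovers (2).
RF(ct–ec) = (67 + 2) / 479 = 69/479 = 0.1441 → 14.4 m.u.

14.4 m.u.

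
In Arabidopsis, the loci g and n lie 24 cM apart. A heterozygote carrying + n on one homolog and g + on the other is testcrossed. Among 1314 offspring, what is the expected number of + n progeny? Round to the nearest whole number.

499

A map distance of 24 cM corresponds to a recombination frequency of 0.240.
The F1 is + n / g +, so + n is a parental gamete class with expected frequency (1 − r)/2 = 0.760/2 = 0.3800.
Expected number = 0.3800 × 1314 = 499.32 ≈ 499.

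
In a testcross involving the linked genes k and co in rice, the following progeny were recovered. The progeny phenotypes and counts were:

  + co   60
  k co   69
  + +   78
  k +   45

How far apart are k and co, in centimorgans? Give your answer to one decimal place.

The two most frequent classes, + + (78) and k co (69), are the parental types, so the F1 was + + / k co.
The recombinant classes are + co and k +: 60 + 45 = 105.
Recombination frequency = 105/252 = 0.4167 ≈ 41.7%, i.e. 41.7 centimorgans.

41.7 centimorgans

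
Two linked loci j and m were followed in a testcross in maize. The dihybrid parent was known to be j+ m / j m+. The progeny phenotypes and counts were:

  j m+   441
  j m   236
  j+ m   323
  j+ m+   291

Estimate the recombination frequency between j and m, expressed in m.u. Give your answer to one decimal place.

The recombinant classes are j+ m+ and j m: 291 + 236 = 527.
Recombination frequency = 527/1291 = 0.4082 ≈ 40.8%, i.e. 40.8 m.u.

40.8 m.u.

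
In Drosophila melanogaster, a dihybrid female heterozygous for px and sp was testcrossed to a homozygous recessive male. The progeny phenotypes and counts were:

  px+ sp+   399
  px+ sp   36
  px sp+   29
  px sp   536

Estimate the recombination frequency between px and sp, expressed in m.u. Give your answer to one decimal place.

6.5 m.u.

The two most frequent classes, px+ sp+ (399) and px sp (536), are the parental types, so the F1 was px+ sp+ / px sp.
The recombinant classes are px+ sp and px sp+: 36 + 29 = 65.
Recombination frequency = 65/1000 = 0.0650 ≈ 6.5%, i.e. 6.5 m.u.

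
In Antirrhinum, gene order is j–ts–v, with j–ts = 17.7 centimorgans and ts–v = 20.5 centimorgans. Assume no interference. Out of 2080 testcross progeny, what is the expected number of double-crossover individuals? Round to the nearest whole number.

75

Map distances give recombination frequencies of 0.177 and 0.205 for the two intervals.
With no interference, expected double-crossover frequency = 0.177 × 0.205 = 0.03628.
Expected number = 0.03628 × 2080 = 75.47 ≈ 75.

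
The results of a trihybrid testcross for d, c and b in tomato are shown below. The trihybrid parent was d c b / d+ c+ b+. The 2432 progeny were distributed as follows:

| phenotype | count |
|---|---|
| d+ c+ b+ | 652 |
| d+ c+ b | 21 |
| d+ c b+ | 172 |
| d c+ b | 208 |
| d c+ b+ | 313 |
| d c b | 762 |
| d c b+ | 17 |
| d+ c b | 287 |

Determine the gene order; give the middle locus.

The two rarest classes, d c b+ and d+ c+ b, are the double crossovers. Comparing them with the parentals, only the b allele has switched, so b is the middle locus and the order is d – b – c.

b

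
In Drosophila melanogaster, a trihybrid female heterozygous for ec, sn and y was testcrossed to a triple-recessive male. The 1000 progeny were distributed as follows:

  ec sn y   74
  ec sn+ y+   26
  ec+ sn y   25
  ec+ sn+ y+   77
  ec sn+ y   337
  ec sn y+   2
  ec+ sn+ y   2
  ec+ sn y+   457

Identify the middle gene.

The two most frequent reciprocal classes, ec sn+ y and ec+ sn y+, are the parental types, so the F1 was ec sn+ y / ec+ sn y+.
The two rarest classes, ec+ sn+ y and ec sn y+, are the double crossovers. Comparing them with the parentals, only the ec allele has switched, so ec is the middle locus and the order is sn – ec – y.

ec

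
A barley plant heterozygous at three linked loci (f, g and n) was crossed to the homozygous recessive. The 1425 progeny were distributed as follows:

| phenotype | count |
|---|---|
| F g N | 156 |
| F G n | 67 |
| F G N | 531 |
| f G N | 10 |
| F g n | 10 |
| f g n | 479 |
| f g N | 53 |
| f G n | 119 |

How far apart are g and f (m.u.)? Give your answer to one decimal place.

The two most frequent reciprocal classes, f g n and F G N, are the parental types, so the F1 was f g n / F G N.
The two rarest classes, F g n and f G N, are the double crossovers. Comparing them with the parentals, only the f allele has switched, so f is the middle locus and the order is n – f – g.
Crossovers in the f–g interval produce the single-crossover classes f G n and F g N (119 + 156 = 275) plus the double crossovers (20).
RF(f–g) = (275 + 20) / 1425 = 295/1425 = 0.2070 → 20.7 m.u.

20.7 m.u.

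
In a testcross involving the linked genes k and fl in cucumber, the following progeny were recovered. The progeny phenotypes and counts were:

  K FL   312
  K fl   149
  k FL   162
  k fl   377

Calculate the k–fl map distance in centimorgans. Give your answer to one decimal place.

31.1 centimorgans

The two most frequent classes, K FL (312) and k fl (377), are the parental types, so the F1 was K FL / k fl.
The recombinant classes are K fl and k FL: 149 + 162 = 311.
Recombination frequency = 311/1000 = 0.3110 ≈ 31.1%, i.e. 31.1 centimorgans.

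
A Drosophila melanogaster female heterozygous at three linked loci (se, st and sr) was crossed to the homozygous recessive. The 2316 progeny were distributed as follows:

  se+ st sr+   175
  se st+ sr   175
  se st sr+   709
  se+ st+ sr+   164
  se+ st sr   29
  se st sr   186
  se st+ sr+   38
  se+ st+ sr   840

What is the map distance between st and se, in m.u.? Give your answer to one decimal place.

The two most frequent reciprocal classes, se+ st+ sr and se st sr+, are the parental types, so the F1 was se+ st+ sr / se st sr+.
The two rarest classes, se+ st sr and se st+ sr+, are the double crossovers. Comparing them with the parentals, only the st allele has switched, so st is the middle locus and the order is sr – st – se.
Crossovers in the st–se interval produce the single-crossover classes se st+ sr and se+ st sr+ (175 + 175 = 350) plus the double crossovers (67).
RF(st–se) = (350 + 67) / 2316 = 417/2316 = 0.1801 → 18.0 m.u.

18.0 m.u.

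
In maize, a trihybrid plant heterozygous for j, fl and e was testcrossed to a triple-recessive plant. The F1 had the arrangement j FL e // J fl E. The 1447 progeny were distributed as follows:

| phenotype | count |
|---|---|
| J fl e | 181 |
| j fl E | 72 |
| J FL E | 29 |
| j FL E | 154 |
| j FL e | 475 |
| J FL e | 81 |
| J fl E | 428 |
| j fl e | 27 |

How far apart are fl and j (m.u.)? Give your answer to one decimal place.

14.4 m.u.

The two rarest classes, j fl e and J FL E, are the double crossovers. Comparing them with the parentals, only the fl allele has switched, so fl is the middle locus and the order is e – fl – j.
Crossovers in the fl–j interval produce the single-crossover classes J FL e and j fl E (81 + 72 = 153) plus the double crossovers (56).
RF(fl–j) = (153 + 56) / 1447 = 209/1447 = 0.1444 → 14.4 m.u.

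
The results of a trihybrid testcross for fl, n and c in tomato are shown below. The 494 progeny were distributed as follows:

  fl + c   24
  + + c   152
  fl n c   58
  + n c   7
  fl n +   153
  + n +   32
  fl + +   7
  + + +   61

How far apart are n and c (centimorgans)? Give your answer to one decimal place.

26.9 centimorgans

The two most frequent reciprocal classes, + + c and fl n +, are the parental types, so the F1 was + + c / fl n +.
The two rarest classes, + n c and fl + +, are the double crossovers. Comparing them with the parentals, only the n allele has switched, so n is the middle locus and the order is c – n – fl.
Crossovers in the c–n interval produce the single-crossover classes + + + and fl n c (61 + 58 = 119) plus the double crossovers (14).
RF(c–n) = (119 + 14) / 494 = 133/494 = 0.2692 → 26.9 centimorgans.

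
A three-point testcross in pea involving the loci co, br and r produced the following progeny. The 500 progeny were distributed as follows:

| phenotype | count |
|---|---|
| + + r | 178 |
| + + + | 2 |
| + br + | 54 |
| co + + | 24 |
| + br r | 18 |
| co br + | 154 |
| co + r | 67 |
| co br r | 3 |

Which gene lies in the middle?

The two most frequent reciprocal classes, + + r and co br +, are the parental types, so the F1 was + + r / co br +.
The two rarest classes, + + + and co br r, are the double crossovers. Comparing them with the parentals, only the r allele has switched, so r is the middle locus and the order is co – r – br.

r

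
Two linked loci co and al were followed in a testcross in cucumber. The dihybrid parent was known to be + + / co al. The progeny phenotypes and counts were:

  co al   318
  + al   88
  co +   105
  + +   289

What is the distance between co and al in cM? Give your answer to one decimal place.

24.1 cM

The recombinant classes are + al and co +: 88 + 105 = 193.
Recombination frequency = 193/800 = 0.2412 ≈ 24.1%, i.e. 24.1 cM.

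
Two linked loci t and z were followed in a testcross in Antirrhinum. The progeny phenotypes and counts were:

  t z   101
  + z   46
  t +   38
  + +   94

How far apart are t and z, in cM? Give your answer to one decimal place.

30.1 cM

The two most frequent classes, + + (94) and t z (101), are the parental types, so the F1 was + + / t z.
The recombinant classes are + z and t +: 46 + 38 = 84.
Recombination frequency = 84/279 = 0.3011 ≈ 30.1%, i.e. 30.1 cM.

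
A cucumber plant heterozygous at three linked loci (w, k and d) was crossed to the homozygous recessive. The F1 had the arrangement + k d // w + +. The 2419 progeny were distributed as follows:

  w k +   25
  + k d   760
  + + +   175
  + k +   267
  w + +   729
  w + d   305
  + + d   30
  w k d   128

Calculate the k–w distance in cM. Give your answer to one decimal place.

The two rarest classes, + + d and w k +, are the double crossovers. Comparing them with the parentals, only the k allele has switched, so k is the middle locus and the order is d – k – w.
Crossovers in the k–w interval produce the single-crossover classes w k d and + + + (128 + 175 = 303) plus the double crossovers (55).
RF(k–w) = (303 + 55) / 2419 = 358/2419 = 0.1480 → 14.8 cM.

14.8 cM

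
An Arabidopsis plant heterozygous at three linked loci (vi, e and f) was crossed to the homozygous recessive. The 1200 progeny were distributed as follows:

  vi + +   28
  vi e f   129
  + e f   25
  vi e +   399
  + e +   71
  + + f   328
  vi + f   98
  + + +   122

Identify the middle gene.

e

The two most frequent reciprocal classes, + + f and vi e +, are the parental types, so the F1 was + + f / vi e +.
The two rarest classes, + e f and vi + +, are the double crossovers. Comparing them with the parentals, only the e allele has switched, so e is the middle locus and the order is vi – e – f.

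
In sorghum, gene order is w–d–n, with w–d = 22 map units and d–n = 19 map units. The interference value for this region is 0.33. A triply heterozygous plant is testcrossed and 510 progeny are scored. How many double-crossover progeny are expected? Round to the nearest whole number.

Map distances give recombination frequencies of 0.220 and 0.190 for the two intervals.
With interference 0.33 (so coincidence = 0.67), expected double-crossover frequency = 0.220 × 0.190 × 0.67 = 0.02801.
Expected number = 0.02801 × 510 = 14.28 ≈ 14.

14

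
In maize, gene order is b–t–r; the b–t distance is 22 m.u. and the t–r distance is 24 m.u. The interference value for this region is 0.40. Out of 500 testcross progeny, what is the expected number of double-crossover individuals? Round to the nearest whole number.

16

Map distances give recombination frequencies of 0.220 and 0.240 for the two intervals.
With interference 0.40 (so coincidence = 0.60), expected double-crossover frequency = 0.220 × 0.240 × 0.60 = 0.03168.
Expected number = 0.03168 × 500 = 15.84 ≈ 16.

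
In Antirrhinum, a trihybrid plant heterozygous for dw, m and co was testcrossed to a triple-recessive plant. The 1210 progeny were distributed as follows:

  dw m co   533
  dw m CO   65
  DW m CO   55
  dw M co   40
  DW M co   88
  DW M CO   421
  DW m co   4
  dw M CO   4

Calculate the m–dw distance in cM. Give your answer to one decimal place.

8.5 cM

The two most frequent reciprocal classes, DW M CO and dw m co, are the parental types, so the F1 was DW M CO / dw m co.
The two rarest classes, dw M CO and DW m co, are the double crossovers. Comparing them with the parentals, only the dw allele has switched, so dw is the middle locus and the order is co – dw – m.
Crossovers in the dw–m interval produce the single-crossover classes DW m CO and dw M co (55 + 40 = 95) plus the double crossovers (8).
RF(dw–m) = (95 + 8) / 1210 = 103/1210 = 0.0851 → 8.5 cM.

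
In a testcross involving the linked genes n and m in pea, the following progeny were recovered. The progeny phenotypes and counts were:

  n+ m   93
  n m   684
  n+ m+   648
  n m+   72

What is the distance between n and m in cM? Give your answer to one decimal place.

11.0 cM

The two most frequent classes, n+ m+ (648) and n m (684), are the parental types, so the F1 was n+ m+ / n m.
The recombinant classes are n+ m and n m+: 93 + 72 = 165.
Recombination frequency = 165/1497 = 0.1102 ≈ 11.0%, i.e. 11.0 cM.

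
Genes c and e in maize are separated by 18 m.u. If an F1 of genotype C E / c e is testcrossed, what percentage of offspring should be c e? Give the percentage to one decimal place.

A map distance of 18 m.u. corresponds to a recombination frequency of 0.180.
The F1 is C E / c e, so c e is a parental gamete class with expected frequency (1 − r)/2 = 0.820/2 = 0.4100.
That is 0.4100 = 41.0% of the progeny.

41.0%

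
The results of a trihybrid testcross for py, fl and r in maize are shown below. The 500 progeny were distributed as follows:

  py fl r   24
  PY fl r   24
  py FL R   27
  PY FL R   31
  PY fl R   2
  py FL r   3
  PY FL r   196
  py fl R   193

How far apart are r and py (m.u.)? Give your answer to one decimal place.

12.0 m.u.

The two most frequent reciprocal classes, PY FL r and py fl R, are the parental types, so the F1 was PY FL r / py fl R.
The two rarest classes, py FL r and PY fl R, are the double crossovers. Comparing them with the parentals, only the py allele has switched, so py is the middle locus and the order is r – py – fl.
Crossovers in the r–py interval produce the single-crossover classes PY FL R and py fl r (31 + 24 = 55) plus the double crossovers (5).
RF(r–py) = (55 + 5) / 500 = 60/500 = 0.1200 → 12.0 m.u.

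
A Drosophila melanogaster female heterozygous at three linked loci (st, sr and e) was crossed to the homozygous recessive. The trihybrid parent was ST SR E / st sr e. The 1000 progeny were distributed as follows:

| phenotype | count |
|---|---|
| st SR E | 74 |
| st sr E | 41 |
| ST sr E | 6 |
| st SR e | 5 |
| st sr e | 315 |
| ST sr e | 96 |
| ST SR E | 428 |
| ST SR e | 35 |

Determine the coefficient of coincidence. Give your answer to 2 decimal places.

0.70

The two rarest classes, ST sr E and st SR e, are the double crossovers. Comparing them with the parentals, only the sr allele has switched, so sr is the middle locus and the order is st – sr – e.
st–sr: (170 + 11)/1000 = 0.1810; sr–e: (76 + 11)/1000 = 0.0870.
Expected DCO frequency = 0.1810 × 0.0870 ≈ 0.01575; observed = 11/1000 ≈ 0.01100.
Coefficient of coincidence = 0.01100/0.01575 ≈ 0.70.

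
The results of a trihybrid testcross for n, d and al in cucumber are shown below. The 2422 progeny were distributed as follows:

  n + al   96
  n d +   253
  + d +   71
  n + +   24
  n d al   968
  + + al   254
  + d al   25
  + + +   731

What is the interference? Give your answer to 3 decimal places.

The two most frequent reciprocal classes, + + + and n d al, are the parental types, so the F1 was + + + / n d al.
The two rarest classes, n + + and + d al, are the double crossovers. Comparing them with the parentals, only the n allele has switched, so n is the middle locus and the order is d – n – al.
d–n: (167 + 49)/2422 = 0.0892; n–al: (507 + 49)/2422 = 0.2296.
Expected DCO frequency = 0.0892 × 0.2296 ≈ 0.02048; observed = 49/2422 ≈ 0.02023.
Coefficient of coincidence = 0.02023/0.02048 ≈ 0.988; interference = 1 − 0.988 = 0.012.

0.012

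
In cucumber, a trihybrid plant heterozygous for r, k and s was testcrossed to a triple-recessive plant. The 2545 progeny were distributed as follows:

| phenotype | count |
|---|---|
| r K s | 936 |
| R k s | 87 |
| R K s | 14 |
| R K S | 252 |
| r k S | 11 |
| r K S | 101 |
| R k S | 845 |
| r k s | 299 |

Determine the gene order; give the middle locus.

The two most frequent reciprocal classes, R k S and r K s, are the parental types, so the F1 was R k S / r K s.
The two rarest classes, r k S and R K s, are the double crossovers. Comparing them with the parentals, only the r allele has switched, so r is the middle locus and the order is k – r – s.

r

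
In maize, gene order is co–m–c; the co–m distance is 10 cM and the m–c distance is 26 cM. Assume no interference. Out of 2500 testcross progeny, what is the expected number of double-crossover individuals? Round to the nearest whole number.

65

Map distances give recombination frequencies of 0.100 and 0.260 for the two intervals.
With no interference, expected double-crossover frequency = 0.100 × 0.260 = 0.02600.
Expected number = 0.02600 × 2500 = 65.00 ≈ 65.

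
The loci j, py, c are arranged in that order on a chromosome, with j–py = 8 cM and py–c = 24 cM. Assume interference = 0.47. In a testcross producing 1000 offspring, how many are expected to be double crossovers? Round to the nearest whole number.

10

Map distances give recombination frequencies of 0.080 and 0.240 for the two intervals.
With interference 0.47 (so coincidence = 0.53), expected double-crossover frequency = 0.080 × 0.240 × 0.53 = 0.01018.
Expected number = 0.01018 × 1000 = 10.18 ≈ 10.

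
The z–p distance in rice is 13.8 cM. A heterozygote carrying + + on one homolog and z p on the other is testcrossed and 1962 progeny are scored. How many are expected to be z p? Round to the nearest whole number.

A map distance of 13.8 cM corresponds to a recombination frequency of 0.138.
The F1 is + + / z p, so z p is a parental gamete class with expected frequency (1 − r)/2 = 0.862/2 = 0.4310.
Expected number = 0.4310 × 1962 = 845.62 ≈ 846.

846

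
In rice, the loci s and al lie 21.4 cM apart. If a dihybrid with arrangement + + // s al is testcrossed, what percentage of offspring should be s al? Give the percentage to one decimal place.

A map distance of 21.4 cM corresponds to a recombination frequency of 0.214.
The F1 is + + / s al, so s al is a parental gamete class with expected frequency (1 − r)/2 = 0.786/2 = 0.3930.
That is 0.3930 = 39.3% of the progeny.

39.3%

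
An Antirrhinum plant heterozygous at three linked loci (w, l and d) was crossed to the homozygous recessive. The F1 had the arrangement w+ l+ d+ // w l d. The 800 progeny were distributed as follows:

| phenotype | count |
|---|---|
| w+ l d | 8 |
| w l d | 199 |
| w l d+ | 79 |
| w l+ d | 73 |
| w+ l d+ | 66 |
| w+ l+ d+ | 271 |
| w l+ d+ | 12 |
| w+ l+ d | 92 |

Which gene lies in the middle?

The two rarest classes, w l+ d+ and w+ l d, are the double crossovers. Comparing them with the parentals, only the w allele has switched, so w is the middle locus and the order is d – w – l.

w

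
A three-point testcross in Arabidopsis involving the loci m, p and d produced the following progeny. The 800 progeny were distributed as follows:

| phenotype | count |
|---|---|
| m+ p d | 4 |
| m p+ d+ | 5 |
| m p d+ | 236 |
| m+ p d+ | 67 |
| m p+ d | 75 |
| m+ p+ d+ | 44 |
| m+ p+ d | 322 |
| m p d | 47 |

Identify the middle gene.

p

The two most frequent reciprocal classes, m p d+ and m+ p+ d, are the parental types, so the F1 was m p d+ / m+ p+ d.
The two rarest classes, m p+ d+ and m+ p d, are the double crossovers. Comparing them with the parentals, only the p allele has switched, so p is the middle locus and the order is m – p – d.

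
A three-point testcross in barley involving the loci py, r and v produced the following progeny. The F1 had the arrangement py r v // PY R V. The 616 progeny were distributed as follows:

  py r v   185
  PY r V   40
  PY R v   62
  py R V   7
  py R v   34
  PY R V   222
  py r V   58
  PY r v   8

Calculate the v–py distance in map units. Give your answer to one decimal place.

The two rarest classes, PY r v and py R V, are the double crossovers. Comparing them with the parentals, only the py allele has switched, so py is the middle locus and the order is r – py – v.
Crossovers in the py–v interval produce the single-crossover classes py r V and PY R v (58 + 62 = 120) plus the double crossovers (15).
RF(py–v) = (120 + 15) / 616 = 135/616 = 0.2192 → 21.9 map units.

21.9 map units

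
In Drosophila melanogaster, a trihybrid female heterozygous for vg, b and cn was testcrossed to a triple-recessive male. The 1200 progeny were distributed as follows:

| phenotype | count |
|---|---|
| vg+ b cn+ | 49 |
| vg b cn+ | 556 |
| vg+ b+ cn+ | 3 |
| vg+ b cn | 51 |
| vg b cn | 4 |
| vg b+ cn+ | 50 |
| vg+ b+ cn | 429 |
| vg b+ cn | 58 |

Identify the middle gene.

The two most frequent reciprocal classes, vg b cn+ and vg+ b+ cn, are the parental types, so the F1 was vg b cn+ / vg+ b+ cn.
The two rarest classes, vg b cn and vg+ b+ cn+, are the double crossovers. Comparing them with the parentals, only the cn allele has switched, so cn is the middle locus and the order is b – cn – vg.

cn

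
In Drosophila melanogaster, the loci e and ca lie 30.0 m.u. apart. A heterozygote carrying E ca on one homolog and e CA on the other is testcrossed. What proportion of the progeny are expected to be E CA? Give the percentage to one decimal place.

15.0%

A map distance of 30.0 m.u. corresponds to a recombination frequency of 0.300.
The F1 is E ca / e CA, so E CA is a recombinant gamete class with expected frequency r/2 = 0.300/2 = 0.1500.
That is 0.1500 = 15.0% of the progeny.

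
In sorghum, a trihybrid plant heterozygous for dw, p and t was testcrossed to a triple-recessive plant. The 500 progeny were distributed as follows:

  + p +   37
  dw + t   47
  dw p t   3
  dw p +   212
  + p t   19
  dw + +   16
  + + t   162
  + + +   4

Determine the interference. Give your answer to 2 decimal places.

0.08

The two most frequent reciprocal classes, + + t and dw p +, are the parental types, so the F1 was + + t / dw p +.
The two rarest classes, + + + and dw p t, are the double crossovers. Comparing them with the parentals, only the t allele has switched, so t is the middle locus and the order is p – t – dw.
p–t: (35 + 7)/500 = 0.0840; t–dw: (84 + 7)/500 = 0.1820.
Expected DCO frequency = 0.0840 × 0.1820 ≈ 0.01529; observed = 7/500 ≈ 0.01400.
Coefficient of coincidence = 0.01400/0.01529 ≈ 0.92; interference = 1 − 0.92 = 0.08.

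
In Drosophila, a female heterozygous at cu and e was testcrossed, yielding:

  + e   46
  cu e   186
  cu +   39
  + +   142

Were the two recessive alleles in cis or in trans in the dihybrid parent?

cis

The two most frequent classes are + + (142) and cu e (186); these are the parental (non-recombinant) types.
So the F1 carried + + on one chromosome and cu e on the other — the recessive alleles are on the same chromosome (cis / coupling).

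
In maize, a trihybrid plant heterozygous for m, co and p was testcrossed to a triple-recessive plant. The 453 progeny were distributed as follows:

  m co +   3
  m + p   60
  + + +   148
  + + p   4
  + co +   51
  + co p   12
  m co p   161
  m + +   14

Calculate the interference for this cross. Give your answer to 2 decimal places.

0.19

The two most frequent reciprocal classes, m co p and + + +, are the parental types, so the F1 was m co p / + + +.
The two rarest classes, m co + and + + p, are the double crossovers. Comparing them with the parentals, only the p allele has switched, so p is the middle locus and the order is m – p – co.
m–p: (26 + 7)/453 = 0.0728; p–co: (111 + 7)/453 = 0.2605.
Expected DCO frequency = 0.0728 × 0.2605 ≈ 0.01896; observed = 7/453 ≈ 0.01545.
Coefficient of coincidence = 0.01545/0.01896 ≈ 0.81; interference = 1 − 0.81 = 0.19.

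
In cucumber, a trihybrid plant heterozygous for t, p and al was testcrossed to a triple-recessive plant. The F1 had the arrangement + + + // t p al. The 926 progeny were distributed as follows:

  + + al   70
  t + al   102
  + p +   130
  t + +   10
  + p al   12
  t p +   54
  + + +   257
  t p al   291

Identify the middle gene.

t

The two rarest classes, t + + and + p al, are the double crossovers. Comparing them with the parentals, only the t allele has switched, so t is the middle locus and the order is p – t – al.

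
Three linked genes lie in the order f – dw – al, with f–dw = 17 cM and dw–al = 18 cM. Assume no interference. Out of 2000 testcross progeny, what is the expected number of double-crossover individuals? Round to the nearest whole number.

61

Map distances give recombination frequencies of 0.170 and 0.180 for the two intervals.
With no interference, expected double-crossover frequency = 0.170 × 0.180 = 0.03060.
Expected number = 0.03060 × 2000 = 61.20 ≈ 61.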